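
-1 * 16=-16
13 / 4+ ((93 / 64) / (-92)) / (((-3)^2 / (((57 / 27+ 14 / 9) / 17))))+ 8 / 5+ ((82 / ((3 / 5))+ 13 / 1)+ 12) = 750042647 / 4504320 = 166.52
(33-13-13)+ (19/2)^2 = 389/4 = 97.25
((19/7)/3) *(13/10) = 247/210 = 1.18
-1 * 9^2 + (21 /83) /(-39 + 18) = -6724 /83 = -81.01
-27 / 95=-0.28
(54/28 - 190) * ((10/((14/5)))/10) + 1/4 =-3279/49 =-66.92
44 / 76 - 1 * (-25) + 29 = 1037 / 19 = 54.58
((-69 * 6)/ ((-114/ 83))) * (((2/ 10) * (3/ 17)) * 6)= 103086/ 1615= 63.83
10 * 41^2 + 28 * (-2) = 16754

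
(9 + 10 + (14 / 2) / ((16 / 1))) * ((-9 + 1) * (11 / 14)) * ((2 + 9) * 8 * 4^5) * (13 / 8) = -125235968 / 7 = -17890852.57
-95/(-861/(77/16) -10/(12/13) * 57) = 2090/17521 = 0.12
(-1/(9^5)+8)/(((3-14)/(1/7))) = -472391/4546773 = -0.10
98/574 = 7/41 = 0.17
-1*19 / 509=-19 / 509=-0.04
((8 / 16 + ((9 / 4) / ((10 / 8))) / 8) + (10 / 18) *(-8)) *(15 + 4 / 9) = -186121 / 3240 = -57.44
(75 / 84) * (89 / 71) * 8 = 4450 / 497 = 8.95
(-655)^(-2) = 1 / 429025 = 0.00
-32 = -32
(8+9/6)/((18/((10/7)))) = 95/126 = 0.75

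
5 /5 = 1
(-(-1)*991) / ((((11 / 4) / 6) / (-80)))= -1902720 / 11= -172974.55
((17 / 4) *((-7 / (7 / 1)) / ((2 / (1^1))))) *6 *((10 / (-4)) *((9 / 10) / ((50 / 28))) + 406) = -1032087 / 200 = -5160.44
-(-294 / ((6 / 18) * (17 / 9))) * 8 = 63504 / 17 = 3735.53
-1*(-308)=308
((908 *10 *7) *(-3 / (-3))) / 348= 15890 / 87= 182.64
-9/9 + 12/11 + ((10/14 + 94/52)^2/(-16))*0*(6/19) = 1/11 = 0.09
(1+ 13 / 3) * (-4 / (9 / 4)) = -256 / 27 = -9.48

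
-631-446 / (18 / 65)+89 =-2152.56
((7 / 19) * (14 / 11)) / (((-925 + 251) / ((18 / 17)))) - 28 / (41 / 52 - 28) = 1742109586 / 1694265815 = 1.03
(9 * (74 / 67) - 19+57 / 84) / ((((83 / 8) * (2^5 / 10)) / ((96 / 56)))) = -235845 / 544978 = -0.43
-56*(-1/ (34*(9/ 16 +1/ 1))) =448/ 425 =1.05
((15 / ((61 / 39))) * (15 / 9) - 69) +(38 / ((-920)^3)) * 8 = -157392313159 / 2968748000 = -53.02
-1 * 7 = -7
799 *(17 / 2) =13583 / 2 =6791.50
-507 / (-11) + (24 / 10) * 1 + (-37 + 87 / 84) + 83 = 147111 / 1540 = 95.53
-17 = -17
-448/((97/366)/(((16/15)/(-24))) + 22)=-15616/559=-27.94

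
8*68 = 544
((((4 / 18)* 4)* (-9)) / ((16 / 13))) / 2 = -13 / 4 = -3.25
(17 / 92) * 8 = 1.48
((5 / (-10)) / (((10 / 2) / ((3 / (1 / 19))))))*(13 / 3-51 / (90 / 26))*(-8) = -11856 / 25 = -474.24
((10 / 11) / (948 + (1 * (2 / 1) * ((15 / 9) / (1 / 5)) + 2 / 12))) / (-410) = -6 / 2610839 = -0.00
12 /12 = 1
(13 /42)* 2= 13 /21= 0.62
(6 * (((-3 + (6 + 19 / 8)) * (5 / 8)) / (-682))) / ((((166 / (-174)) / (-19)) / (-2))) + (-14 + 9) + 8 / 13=-3.21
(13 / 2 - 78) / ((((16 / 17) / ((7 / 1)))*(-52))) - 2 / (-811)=1061855 / 103808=10.23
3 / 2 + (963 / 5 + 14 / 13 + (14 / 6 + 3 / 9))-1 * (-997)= 465989 / 390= 1194.84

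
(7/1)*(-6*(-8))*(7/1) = 2352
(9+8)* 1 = 17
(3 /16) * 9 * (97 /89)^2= 254043 /126736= 2.00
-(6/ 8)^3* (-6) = 81/ 32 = 2.53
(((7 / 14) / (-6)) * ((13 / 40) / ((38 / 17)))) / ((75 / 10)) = -221 / 136800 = -0.00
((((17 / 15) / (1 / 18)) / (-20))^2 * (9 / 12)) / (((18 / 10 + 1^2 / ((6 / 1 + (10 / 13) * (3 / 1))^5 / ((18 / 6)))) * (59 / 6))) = 14331458729088 / 325102528421375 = 0.04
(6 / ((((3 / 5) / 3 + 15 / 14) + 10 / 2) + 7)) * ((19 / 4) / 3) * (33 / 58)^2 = 724185 / 3125156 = 0.23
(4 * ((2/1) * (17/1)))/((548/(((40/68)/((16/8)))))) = 10/137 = 0.07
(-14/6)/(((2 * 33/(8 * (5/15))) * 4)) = -7/297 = -0.02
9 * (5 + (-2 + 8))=99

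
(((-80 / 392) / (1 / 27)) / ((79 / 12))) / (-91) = 3240 / 352261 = 0.01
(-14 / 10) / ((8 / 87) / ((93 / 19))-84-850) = 0.00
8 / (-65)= -8 / 65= -0.12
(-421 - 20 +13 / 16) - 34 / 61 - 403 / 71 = -30935185 / 69296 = -446.42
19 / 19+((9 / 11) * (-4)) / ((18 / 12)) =-13 / 11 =-1.18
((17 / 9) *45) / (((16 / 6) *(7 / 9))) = 2295 / 56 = 40.98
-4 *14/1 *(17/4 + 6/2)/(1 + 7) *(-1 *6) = 609/2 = 304.50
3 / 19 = 0.16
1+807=808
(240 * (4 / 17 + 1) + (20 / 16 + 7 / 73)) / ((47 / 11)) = 16261971 / 233308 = 69.70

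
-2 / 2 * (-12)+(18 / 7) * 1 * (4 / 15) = 444 / 35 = 12.69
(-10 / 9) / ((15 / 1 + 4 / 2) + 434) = -10 / 4059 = -0.00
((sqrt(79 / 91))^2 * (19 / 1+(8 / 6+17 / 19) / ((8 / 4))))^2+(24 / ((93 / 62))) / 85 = 2790931944781 / 9147689460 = 305.10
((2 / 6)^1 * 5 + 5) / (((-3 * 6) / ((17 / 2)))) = -85 / 27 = -3.15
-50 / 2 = -25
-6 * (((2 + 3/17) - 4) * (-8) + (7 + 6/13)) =-29238/221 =-132.30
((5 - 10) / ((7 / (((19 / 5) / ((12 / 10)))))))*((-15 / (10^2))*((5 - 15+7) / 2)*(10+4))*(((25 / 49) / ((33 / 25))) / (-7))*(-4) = -11875 / 7546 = -1.57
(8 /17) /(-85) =-8 /1445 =-0.01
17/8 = 2.12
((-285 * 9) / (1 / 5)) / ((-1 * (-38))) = -675 / 2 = -337.50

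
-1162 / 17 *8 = -546.82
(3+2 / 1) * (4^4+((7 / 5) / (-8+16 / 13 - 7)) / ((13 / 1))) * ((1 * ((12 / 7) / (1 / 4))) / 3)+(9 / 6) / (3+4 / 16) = 47663022 / 16289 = 2926.09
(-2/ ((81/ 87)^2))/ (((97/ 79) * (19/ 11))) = -1461658/ 1343547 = -1.09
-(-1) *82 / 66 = 1.24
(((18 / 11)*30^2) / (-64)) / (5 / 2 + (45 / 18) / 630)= -127575 / 13882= -9.19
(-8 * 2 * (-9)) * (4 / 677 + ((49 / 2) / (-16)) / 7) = -30.65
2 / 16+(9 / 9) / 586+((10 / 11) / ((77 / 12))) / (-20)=237495 / 1985368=0.12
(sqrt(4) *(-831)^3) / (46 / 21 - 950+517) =24101960022 / 9047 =2664083.12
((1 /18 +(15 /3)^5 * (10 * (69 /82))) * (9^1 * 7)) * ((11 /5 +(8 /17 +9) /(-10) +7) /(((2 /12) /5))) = 571767551733 /1394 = 410163236.54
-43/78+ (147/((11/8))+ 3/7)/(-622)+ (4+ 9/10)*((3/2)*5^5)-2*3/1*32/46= 1973096345777/85921836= 22963.85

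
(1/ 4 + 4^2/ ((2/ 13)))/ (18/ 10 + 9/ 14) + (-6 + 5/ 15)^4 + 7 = 3326699/ 3078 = 1080.80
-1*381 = -381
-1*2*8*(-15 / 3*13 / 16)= 65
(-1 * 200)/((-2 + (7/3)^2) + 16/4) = -1800/67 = -26.87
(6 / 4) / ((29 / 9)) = 27 / 58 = 0.47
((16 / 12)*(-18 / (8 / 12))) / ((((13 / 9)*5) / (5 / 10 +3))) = -17.45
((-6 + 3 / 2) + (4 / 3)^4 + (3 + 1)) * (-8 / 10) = -862 / 405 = -2.13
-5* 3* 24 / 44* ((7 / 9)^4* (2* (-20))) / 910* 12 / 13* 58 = 3183040 / 451737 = 7.05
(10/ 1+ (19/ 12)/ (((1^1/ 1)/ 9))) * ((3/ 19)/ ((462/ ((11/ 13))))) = 97/ 13832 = 0.01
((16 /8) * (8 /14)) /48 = 1 /42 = 0.02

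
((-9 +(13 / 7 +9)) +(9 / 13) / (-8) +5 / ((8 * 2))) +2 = 5945 / 1456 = 4.08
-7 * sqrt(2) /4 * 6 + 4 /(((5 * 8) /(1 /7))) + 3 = 211 /70 - 21 * sqrt(2) /2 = -11.83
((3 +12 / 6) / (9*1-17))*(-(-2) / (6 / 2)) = -5 / 12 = -0.42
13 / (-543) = -13 / 543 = -0.02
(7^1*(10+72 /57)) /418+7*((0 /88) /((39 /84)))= 749 /3971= 0.19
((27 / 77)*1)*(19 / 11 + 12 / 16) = 2943 / 3388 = 0.87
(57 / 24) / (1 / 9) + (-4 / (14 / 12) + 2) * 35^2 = -13829 / 8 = -1728.62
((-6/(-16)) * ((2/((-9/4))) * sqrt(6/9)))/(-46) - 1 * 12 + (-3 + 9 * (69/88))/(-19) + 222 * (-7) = -1566.21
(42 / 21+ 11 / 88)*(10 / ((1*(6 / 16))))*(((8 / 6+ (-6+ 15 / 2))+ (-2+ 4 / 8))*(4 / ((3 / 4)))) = 10880 / 27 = 402.96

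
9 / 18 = 0.50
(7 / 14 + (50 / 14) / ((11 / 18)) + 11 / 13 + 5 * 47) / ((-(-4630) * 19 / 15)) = 1454595 / 35223188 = 0.04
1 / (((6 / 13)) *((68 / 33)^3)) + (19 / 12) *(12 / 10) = 6752843 / 3144320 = 2.15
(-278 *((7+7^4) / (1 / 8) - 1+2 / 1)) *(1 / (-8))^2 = -83682.34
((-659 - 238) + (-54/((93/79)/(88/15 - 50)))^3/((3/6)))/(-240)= -20597651734374623/297910000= -69140518.06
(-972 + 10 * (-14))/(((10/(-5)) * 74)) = 278/37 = 7.51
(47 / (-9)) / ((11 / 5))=-235 / 99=-2.37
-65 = -65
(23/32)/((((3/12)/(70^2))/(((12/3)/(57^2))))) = 17.34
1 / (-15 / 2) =-2 / 15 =-0.13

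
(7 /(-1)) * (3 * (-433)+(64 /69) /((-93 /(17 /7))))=9093.17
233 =233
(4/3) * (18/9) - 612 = -1828/3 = -609.33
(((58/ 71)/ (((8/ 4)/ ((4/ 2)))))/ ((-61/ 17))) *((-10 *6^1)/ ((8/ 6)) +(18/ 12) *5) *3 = 110925/ 4331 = 25.61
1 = 1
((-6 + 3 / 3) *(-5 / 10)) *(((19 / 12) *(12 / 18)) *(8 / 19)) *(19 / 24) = 95 / 108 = 0.88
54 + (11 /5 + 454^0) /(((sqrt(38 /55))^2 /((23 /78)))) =41026 /741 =55.37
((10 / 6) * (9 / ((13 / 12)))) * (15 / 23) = 2700 / 299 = 9.03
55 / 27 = 2.04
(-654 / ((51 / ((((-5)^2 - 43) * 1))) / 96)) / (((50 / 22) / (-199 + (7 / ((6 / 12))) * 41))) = 62156160 / 17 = 3656244.71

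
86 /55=1.56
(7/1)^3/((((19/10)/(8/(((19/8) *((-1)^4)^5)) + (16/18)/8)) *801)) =2040850/2602449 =0.78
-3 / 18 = -1 / 6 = -0.17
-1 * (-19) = 19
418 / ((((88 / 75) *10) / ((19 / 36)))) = 1805 / 96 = 18.80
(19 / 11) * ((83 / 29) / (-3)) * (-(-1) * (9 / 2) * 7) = -51.91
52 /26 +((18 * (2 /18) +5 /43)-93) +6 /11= -41784 /473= -88.34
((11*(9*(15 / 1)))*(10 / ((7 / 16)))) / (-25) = -9504 / 7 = -1357.71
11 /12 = 0.92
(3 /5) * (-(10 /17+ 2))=-132 /85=-1.55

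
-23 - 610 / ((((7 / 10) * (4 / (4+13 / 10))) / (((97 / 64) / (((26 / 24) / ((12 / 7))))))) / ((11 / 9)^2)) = -190783477 / 45864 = -4159.77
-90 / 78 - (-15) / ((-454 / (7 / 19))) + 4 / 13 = -96251 / 112138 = -0.86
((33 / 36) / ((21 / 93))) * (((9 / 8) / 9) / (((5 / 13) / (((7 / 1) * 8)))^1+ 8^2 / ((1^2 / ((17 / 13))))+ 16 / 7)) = 4433 / 751164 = 0.01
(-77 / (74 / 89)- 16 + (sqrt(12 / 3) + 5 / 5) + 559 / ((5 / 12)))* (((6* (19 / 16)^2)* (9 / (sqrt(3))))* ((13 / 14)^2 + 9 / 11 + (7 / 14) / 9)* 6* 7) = 476666147601* sqrt(3) / 208384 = 3961964.38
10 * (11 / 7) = 110 / 7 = 15.71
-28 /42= -2 /3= -0.67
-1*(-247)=247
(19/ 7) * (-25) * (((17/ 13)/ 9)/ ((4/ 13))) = -8075/ 252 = -32.04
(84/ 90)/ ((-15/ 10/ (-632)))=17696/ 45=393.24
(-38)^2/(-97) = -1444/97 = -14.89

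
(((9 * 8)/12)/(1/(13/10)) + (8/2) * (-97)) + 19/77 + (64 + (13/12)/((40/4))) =-2918407/9240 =-315.84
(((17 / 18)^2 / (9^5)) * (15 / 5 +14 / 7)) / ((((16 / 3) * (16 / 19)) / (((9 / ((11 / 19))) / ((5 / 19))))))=1982251 / 1995383808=0.00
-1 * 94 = -94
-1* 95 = -95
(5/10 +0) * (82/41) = 1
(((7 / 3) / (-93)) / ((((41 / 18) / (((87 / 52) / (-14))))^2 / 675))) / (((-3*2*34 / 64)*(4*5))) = 3065445 / 4192017284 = 0.00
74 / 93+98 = 9188 / 93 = 98.80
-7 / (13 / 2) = -14 / 13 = -1.08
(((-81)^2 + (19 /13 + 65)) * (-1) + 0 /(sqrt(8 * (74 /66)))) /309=-28719 /1339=-21.45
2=2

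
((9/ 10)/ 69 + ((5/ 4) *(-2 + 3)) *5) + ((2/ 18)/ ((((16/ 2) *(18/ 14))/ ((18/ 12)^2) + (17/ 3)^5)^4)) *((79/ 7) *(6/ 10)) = 28201514699123256331996755750133/ 4502845109891251850017679687500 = 6.26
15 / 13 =1.15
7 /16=0.44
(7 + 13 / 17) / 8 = 33 / 34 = 0.97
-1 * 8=-8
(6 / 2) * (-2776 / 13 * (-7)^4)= -19995528 / 13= -1538117.54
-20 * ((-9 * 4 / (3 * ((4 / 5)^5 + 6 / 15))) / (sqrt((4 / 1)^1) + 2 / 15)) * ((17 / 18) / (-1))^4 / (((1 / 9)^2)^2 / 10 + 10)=97876171875 / 7957192928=12.30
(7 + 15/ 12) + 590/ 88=329/ 22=14.95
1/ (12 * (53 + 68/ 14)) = 7/ 4860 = 0.00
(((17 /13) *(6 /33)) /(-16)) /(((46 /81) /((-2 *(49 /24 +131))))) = 1465587 /210496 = 6.96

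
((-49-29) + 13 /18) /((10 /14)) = -9737 /90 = -108.19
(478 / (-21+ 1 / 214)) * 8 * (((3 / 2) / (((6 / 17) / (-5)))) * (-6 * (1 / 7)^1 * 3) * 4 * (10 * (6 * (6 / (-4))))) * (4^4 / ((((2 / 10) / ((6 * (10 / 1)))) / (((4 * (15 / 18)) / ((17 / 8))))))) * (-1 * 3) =-40725636710400000 / 31451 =-1294891631757.34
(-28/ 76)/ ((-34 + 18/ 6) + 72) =-7/ 779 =-0.01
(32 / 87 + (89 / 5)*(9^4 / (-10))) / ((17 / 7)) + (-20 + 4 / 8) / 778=-276659456483 / 57533100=-4808.70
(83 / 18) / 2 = 83 / 36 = 2.31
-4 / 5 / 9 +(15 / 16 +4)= 3491 / 720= 4.85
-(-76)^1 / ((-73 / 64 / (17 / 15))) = -82688 / 1095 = -75.51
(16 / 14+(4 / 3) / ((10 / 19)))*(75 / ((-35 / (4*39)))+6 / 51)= -15349676 / 12495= -1228.47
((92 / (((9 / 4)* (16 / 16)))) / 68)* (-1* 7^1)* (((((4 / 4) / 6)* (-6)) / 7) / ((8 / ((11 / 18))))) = 253 / 5508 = 0.05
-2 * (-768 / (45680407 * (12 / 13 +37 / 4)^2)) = 4153344 / 12783250775287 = 0.00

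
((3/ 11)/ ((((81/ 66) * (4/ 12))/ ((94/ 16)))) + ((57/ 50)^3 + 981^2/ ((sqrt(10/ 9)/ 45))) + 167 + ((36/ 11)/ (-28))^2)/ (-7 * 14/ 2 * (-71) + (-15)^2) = 383336246641/ 8235381000000 + 25983747 * sqrt(10)/ 7408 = 11091.82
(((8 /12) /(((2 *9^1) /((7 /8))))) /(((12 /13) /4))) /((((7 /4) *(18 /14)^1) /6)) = 91 /243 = 0.37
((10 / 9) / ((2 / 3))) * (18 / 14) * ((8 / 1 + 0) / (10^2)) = 6 / 35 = 0.17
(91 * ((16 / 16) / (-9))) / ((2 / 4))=-182 / 9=-20.22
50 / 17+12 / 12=67 / 17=3.94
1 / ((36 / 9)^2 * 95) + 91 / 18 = 69169 / 13680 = 5.06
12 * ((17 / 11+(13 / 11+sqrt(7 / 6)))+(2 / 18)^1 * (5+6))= 2 * sqrt(42)+1564 / 33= 60.36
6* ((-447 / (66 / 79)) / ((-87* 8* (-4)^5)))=-11771 / 2613248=-0.00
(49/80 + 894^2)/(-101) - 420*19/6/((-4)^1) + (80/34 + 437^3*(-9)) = -103169537703113/137360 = -751088655.38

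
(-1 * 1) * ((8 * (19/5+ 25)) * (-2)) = 2304/5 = 460.80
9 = 9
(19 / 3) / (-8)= -19 / 24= -0.79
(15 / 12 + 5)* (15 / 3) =125 / 4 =31.25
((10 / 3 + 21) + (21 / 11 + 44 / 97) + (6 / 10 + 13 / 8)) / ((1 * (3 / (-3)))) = -3703049 / 128040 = -28.92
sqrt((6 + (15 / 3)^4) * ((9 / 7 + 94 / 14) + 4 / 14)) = sqrt(256186) / 7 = 72.31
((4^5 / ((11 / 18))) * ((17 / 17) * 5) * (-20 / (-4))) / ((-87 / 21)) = -3225600 / 319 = -10111.60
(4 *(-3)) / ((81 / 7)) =-28 / 27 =-1.04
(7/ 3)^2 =49/ 9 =5.44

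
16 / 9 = 1.78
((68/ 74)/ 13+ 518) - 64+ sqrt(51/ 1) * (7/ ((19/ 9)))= 477.75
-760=-760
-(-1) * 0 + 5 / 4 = 5 / 4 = 1.25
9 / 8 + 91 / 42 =79 / 24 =3.29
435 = 435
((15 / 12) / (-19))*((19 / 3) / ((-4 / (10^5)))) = 31250 / 3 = 10416.67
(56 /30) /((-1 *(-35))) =4 /75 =0.05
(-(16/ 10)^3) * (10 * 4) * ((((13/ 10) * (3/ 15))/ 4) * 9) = -59904/ 625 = -95.85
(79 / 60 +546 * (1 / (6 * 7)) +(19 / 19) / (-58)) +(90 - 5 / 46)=4169713 / 40020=104.19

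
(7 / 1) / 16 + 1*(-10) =-153 / 16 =-9.56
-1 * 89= -89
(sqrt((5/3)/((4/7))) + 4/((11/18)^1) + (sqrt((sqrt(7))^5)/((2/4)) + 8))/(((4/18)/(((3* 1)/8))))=9* sqrt(105)/32 + 270/11 + 189* 7^(1/4)/8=65.86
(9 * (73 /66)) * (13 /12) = 949 /88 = 10.78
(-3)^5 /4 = -243 /4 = -60.75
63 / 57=21 / 19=1.11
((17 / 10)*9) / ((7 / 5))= 153 / 14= 10.93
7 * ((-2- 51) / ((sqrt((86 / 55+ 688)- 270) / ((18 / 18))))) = -371 * sqrt(35255) / 3846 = -18.11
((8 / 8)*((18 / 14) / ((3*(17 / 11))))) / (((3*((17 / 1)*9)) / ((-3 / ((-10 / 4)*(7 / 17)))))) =22 / 12495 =0.00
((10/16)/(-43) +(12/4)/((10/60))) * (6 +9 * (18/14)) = 761001/2408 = 316.03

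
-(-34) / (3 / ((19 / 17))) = 38 / 3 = 12.67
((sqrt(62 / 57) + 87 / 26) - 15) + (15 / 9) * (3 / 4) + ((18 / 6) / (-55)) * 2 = -30067 / 2860 + sqrt(3534) / 57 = -9.47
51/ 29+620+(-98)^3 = -27276537/ 29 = -940570.24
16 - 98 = -82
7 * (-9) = -63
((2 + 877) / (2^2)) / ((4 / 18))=7911 / 8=988.88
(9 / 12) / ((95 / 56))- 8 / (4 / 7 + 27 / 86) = -435134 / 50635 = -8.59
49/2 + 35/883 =43337/1766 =24.54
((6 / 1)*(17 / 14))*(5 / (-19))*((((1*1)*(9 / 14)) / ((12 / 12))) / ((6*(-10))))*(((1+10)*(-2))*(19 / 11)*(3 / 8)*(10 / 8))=-2295 / 6272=-0.37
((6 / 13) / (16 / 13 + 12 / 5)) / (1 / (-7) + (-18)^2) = 105 / 267506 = 0.00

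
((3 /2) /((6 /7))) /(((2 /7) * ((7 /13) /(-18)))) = -819 /4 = -204.75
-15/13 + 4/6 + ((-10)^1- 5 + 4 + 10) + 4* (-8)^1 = -1306/39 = -33.49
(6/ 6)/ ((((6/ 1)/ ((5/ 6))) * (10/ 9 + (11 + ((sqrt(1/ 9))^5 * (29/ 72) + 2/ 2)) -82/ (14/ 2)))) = 3402/ 34255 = 0.10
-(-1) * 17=17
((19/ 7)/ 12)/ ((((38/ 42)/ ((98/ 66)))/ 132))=49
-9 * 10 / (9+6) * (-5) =30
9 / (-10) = -9 / 10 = -0.90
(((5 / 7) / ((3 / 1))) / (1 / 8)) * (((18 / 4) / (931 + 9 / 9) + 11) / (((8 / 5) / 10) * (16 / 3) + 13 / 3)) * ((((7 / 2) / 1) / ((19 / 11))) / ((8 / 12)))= 84616125 / 6888412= 12.28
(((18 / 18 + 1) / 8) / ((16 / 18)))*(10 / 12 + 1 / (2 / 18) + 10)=357 / 64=5.58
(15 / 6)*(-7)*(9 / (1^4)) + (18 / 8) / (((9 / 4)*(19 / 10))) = -5965 / 38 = -156.97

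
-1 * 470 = -470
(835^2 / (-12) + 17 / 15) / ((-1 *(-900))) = -64.56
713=713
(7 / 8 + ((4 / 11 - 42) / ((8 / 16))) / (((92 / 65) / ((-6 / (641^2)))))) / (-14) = -728384731 / 11642724016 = -0.06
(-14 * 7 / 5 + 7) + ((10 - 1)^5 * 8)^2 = 1115771008257 / 5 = 223154201651.40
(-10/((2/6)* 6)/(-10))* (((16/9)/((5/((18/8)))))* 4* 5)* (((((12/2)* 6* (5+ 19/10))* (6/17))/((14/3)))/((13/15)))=268272/1547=173.41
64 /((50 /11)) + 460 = 11852 /25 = 474.08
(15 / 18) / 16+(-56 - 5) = -60.95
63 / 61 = 1.03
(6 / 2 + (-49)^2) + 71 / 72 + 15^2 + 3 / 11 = 2083165 / 792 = 2630.26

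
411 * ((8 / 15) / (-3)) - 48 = -1816 / 15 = -121.07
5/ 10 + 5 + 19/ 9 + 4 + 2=245/ 18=13.61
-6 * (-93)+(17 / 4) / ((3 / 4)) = 563.67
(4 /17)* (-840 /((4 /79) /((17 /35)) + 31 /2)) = -176960 /13971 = -12.67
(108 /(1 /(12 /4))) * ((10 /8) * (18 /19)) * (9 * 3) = 196830 /19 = 10359.47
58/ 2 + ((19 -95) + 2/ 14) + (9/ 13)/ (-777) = -157771/ 3367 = -46.86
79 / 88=0.90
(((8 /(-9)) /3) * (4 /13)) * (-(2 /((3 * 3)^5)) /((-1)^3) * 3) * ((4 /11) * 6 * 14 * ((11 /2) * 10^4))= -35840000 /2302911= -15.56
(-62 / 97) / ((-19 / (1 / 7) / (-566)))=-35092 / 12901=-2.72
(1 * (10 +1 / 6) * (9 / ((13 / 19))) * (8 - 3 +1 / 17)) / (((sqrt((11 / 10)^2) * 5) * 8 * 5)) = 149511 / 48620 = 3.08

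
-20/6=-3.33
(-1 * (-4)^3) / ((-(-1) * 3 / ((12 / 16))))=16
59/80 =0.74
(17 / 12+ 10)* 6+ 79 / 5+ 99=1833 / 10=183.30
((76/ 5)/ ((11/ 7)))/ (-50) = -0.19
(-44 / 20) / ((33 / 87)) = -29 / 5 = -5.80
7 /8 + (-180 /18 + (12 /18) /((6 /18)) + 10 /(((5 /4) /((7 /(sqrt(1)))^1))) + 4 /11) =4333 /88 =49.24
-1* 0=0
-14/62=-7/31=-0.23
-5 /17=-0.29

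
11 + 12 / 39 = 147 / 13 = 11.31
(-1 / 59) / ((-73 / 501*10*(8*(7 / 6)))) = 1503 / 1205960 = 0.00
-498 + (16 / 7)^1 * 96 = -1950 / 7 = -278.57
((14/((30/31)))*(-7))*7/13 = -54.53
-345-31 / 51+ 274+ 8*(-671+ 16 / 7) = -1935412 / 357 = -5421.32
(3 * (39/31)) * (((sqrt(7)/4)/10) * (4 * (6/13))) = 27 * sqrt(7)/155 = 0.46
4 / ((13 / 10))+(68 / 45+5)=5609 / 585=9.59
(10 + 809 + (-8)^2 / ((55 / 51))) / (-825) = -16103 / 15125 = -1.06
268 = 268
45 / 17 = 2.65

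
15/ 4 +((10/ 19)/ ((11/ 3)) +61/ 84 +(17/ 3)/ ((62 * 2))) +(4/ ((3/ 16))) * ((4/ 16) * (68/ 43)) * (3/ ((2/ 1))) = 135081823/ 7800716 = 17.32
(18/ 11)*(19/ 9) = 38/ 11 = 3.45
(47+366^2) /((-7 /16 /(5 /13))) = -10720240 /91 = -117804.84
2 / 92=1 / 46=0.02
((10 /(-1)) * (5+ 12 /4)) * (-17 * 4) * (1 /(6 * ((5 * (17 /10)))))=320 /3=106.67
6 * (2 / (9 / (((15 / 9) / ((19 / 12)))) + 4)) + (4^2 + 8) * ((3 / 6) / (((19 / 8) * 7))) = 56016 / 33383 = 1.68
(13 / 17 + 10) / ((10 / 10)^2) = 183 / 17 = 10.76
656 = 656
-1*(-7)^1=7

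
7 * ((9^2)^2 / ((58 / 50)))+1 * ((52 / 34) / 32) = 312303977 / 7888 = 39592.29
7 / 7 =1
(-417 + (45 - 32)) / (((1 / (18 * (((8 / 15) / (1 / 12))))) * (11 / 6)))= -1396224 / 55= -25385.89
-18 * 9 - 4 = -166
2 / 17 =0.12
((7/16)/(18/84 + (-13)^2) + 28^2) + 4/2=14896321/18952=786.00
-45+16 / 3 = -119 / 3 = -39.67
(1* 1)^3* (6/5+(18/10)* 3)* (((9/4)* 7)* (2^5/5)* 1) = 16632/25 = 665.28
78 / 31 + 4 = 6.52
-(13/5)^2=-169/25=-6.76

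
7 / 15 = 0.47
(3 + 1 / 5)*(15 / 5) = 48 / 5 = 9.60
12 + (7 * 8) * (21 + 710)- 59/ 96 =3930949/ 96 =40947.39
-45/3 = -15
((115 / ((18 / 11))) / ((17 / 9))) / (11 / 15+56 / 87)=550275 / 20366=27.02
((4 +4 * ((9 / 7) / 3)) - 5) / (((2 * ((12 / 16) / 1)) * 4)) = 5 / 42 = 0.12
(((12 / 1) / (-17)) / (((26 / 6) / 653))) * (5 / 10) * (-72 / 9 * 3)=282096 / 221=1276.45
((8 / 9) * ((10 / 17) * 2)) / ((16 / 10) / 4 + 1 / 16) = 2.26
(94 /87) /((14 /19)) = 893 /609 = 1.47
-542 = -542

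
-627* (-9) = 5643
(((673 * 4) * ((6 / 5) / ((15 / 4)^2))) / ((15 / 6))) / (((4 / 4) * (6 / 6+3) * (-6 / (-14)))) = 301504 / 5625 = 53.60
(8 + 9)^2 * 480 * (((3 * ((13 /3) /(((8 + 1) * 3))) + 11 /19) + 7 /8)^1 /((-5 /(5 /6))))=-22955270 /513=-44747.12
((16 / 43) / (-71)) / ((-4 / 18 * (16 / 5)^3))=1125 / 1563136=0.00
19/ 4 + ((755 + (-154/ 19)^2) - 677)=214355/ 1444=148.45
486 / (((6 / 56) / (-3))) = -13608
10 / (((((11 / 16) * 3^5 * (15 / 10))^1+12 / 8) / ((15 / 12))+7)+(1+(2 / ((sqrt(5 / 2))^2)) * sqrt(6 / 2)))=3354800 / 70338697-12800 * sqrt(3) / 70338697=0.05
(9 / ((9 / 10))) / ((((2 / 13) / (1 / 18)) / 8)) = 260 / 9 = 28.89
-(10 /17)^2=-100 /289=-0.35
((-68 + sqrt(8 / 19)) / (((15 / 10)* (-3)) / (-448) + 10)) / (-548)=15232 / 1228753 - 448* sqrt(38) / 23346307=0.01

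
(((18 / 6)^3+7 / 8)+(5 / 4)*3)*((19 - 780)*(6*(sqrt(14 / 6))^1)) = -192533*sqrt(21) / 4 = -220574.26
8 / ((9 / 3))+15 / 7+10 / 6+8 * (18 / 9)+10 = 32.48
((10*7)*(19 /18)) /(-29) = -665 /261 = -2.55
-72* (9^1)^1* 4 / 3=-864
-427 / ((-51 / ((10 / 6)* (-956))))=-2041060 / 153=-13340.26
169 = 169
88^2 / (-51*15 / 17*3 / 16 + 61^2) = 123904 / 59401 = 2.09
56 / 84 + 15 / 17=79 / 51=1.55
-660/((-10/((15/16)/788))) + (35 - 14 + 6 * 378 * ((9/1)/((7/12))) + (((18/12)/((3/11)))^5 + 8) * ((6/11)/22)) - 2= 6700305739/190696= 35136.06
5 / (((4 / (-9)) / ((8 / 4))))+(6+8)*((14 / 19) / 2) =-659 / 38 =-17.34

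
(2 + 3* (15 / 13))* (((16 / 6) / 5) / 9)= 568 / 1755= 0.32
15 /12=5 /4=1.25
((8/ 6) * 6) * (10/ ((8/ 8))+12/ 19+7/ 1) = 2680/ 19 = 141.05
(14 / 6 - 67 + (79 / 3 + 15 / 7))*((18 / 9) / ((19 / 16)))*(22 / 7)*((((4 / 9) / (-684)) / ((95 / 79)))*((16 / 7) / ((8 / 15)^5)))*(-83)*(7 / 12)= -225396875 / 849072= -265.46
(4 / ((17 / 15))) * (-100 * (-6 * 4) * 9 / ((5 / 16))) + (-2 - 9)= 4147013 / 17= 243941.94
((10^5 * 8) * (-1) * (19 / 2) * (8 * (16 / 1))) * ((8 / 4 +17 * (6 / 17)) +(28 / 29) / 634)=-71557222400000 / 9193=-7783881475.04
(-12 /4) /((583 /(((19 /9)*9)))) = -0.10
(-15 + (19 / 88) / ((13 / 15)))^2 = 284765625 / 1308736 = 217.59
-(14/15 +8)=-134/15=-8.93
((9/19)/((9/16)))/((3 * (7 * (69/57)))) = 16/483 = 0.03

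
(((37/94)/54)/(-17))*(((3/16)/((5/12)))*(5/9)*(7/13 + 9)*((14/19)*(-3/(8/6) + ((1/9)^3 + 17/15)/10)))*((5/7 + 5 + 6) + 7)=1800229117/59761524600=0.03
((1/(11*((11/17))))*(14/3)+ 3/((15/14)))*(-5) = -6272/363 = -17.28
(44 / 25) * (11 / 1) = 484 / 25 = 19.36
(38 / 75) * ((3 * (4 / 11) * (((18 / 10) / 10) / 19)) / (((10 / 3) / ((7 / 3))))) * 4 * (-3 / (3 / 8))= -4032 / 34375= -0.12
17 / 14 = 1.21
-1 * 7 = -7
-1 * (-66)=66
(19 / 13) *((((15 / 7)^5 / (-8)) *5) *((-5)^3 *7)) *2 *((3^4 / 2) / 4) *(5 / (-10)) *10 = -3652119140625 / 998816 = -3656448.38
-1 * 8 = -8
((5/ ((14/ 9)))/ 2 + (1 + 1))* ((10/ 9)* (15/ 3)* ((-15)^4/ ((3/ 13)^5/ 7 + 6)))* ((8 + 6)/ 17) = 12304882078125/ 88369111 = 139244.15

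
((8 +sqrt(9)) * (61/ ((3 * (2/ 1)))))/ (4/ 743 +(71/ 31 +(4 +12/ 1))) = 15455143/ 2528430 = 6.11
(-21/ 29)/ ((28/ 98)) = -147/ 58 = -2.53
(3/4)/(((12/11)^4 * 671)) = 1331/1686528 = 0.00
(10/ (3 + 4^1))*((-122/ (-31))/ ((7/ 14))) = 2440/ 217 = 11.24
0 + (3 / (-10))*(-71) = 213 / 10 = 21.30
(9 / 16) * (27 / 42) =0.36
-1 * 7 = -7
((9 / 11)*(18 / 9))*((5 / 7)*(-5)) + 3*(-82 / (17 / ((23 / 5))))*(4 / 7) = -287202 / 6545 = -43.88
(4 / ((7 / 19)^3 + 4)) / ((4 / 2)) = 13718 / 27779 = 0.49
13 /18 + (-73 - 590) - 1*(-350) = -5621 /18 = -312.28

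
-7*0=0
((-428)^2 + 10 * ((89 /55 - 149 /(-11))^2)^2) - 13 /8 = 10422743538551 /14641000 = 711887.41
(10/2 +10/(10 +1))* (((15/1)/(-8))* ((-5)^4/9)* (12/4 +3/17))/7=-1828125/5236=-349.15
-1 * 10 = -10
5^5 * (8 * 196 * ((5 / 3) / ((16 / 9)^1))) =4593750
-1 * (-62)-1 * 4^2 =46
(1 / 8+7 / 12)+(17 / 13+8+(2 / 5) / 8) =15703 / 1560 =10.07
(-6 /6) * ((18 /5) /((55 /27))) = -486 /275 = -1.77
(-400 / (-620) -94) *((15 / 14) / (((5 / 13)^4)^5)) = -82500547746757550363835141 / 4138946533203125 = -19932740634.59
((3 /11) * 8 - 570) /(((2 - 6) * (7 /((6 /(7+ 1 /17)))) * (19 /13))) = 690183 /58520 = 11.79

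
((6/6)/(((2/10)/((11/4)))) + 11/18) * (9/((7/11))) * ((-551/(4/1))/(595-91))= -3133537/56448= -55.51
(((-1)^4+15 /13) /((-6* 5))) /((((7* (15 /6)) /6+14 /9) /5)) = -0.08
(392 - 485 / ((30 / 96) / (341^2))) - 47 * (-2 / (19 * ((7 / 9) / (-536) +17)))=-281172136193224 / 1558019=-180467719.71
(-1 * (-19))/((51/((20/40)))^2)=0.00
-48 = -48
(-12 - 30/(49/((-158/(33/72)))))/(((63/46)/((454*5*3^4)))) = 100830875760/3773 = 26724324.35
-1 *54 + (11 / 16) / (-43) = -37163 / 688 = -54.02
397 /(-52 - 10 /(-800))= -31760 /4159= -7.64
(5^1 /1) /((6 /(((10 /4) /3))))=25 /36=0.69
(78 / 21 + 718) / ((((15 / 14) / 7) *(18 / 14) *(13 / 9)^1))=2538.95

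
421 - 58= 363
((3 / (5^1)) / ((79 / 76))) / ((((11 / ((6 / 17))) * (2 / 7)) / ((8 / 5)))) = 38304 / 369325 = 0.10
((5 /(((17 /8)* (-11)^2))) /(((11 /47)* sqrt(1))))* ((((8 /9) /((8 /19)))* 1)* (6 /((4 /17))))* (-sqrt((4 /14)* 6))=-35720* sqrt(21) /27951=-5.86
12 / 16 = 3 / 4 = 0.75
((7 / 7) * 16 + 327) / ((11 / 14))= 4802 / 11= 436.55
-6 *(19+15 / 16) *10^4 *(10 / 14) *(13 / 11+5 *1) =-36975000 / 7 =-5282142.86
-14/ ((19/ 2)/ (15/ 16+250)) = -28105/ 76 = -369.80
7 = 7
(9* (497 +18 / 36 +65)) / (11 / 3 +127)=30375 / 784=38.74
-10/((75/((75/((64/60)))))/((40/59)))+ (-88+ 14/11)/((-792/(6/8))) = -716619/114224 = -6.27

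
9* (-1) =-9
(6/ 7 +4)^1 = 34/ 7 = 4.86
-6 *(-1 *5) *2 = 60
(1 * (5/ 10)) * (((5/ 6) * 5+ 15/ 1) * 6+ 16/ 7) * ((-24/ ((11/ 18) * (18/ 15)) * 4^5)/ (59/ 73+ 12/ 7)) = -11046850560/ 14179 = -779099.41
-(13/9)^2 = -169/81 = -2.09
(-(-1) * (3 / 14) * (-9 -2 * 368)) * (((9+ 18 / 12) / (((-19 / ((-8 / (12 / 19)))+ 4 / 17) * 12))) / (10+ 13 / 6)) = -113985 / 17228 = -6.62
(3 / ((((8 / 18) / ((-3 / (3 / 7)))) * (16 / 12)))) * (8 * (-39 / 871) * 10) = 8505 / 67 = 126.94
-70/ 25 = -2.80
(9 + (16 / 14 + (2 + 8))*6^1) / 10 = 531 / 70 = 7.59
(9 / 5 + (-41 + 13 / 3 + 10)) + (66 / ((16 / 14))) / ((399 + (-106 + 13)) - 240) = -2879 / 120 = -23.99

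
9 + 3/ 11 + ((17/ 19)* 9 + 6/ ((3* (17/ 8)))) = 64901/ 3553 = 18.27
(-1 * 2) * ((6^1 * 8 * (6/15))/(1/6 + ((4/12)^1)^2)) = -3456/25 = -138.24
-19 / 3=-6.33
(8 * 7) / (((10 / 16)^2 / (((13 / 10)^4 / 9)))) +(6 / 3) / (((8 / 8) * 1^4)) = 6678914 / 140625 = 47.49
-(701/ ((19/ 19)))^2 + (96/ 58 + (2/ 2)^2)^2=-413262312/ 841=-491393.95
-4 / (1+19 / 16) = -64 / 35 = -1.83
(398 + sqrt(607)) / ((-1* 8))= -199 / 4 - sqrt(607) / 8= -52.83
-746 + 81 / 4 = -2903 / 4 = -725.75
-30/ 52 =-15/ 26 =-0.58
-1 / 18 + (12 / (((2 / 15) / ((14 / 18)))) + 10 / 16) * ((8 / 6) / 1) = 847 / 9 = 94.11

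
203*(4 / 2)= 406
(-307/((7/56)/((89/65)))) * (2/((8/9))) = -491814/65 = -7566.37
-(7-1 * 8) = 1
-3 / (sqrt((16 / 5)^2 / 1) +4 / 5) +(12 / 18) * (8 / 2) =23 / 12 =1.92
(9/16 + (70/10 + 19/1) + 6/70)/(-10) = -14923/5600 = -2.66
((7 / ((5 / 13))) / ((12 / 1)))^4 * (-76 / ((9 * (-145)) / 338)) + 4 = 228650599771 / 2114100000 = 108.16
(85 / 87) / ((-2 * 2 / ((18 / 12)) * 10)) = -0.04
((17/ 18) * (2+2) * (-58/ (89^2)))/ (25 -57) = 493/ 570312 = 0.00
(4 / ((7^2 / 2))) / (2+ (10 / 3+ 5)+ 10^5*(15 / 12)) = 24 / 18376519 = 0.00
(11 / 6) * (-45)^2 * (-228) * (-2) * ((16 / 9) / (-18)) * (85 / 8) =-1776500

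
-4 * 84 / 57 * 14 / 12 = -392 / 57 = -6.88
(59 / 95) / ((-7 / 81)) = -4779 / 665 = -7.19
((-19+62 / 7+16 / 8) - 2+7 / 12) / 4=-803 / 336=-2.39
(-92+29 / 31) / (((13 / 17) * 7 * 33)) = -15997 / 31031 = -0.52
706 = 706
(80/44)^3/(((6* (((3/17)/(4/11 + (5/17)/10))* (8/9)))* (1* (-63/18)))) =-10500/14641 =-0.72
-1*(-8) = 8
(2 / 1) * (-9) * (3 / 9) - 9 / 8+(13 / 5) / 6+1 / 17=-13531 / 2040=-6.63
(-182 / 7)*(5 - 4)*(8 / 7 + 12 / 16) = -689 / 14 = -49.21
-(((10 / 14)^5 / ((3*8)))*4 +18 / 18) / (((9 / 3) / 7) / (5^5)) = -324896875 / 43218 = -7517.63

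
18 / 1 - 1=17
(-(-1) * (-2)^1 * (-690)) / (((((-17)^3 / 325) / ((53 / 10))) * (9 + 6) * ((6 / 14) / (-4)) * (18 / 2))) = 4437160 / 132651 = 33.45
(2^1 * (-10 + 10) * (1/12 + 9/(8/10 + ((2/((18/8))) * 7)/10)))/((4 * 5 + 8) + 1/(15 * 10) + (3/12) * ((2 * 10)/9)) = 0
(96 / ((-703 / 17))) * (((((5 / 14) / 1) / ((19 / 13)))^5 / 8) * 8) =-59174821875 / 29255904512779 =-0.00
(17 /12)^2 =289 /144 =2.01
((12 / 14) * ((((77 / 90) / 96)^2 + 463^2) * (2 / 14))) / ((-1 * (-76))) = 16002560108329 / 46332518400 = 345.39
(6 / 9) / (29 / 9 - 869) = -0.00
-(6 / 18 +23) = -70 / 3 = -23.33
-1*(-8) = 8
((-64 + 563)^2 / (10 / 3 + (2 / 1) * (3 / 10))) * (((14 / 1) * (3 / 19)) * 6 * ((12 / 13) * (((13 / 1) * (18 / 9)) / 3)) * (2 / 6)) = 2509930080 / 1121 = 2239009.88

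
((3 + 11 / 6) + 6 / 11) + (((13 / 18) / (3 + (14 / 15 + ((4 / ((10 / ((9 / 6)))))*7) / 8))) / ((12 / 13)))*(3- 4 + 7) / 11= 12887 / 2354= 5.47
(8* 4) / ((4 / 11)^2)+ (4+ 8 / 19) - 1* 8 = 4530 / 19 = 238.42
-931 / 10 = -93.10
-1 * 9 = -9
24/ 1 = 24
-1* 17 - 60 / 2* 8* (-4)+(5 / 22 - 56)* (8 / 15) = 50229 / 55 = 913.25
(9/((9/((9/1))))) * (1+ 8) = 81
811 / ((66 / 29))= 23519 / 66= 356.35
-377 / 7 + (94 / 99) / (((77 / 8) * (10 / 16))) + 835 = 781.30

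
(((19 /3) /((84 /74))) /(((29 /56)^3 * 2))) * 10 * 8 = 352737280 /219501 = 1607.00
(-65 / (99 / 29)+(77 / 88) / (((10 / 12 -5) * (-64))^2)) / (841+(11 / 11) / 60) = -9651193763 / 426294528000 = -0.02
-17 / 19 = -0.89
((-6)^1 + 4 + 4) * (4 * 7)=56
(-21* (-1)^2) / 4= -21 / 4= -5.25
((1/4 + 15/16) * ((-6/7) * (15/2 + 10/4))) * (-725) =206625/28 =7379.46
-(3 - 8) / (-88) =-5 / 88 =-0.06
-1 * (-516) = 516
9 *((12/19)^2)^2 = 1.43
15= 15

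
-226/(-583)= 226/583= 0.39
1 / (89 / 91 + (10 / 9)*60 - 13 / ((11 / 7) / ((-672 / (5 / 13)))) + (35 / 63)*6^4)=15015 / 228854933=0.00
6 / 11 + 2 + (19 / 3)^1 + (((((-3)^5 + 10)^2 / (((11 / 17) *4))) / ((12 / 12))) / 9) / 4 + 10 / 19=17818403 / 30096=592.05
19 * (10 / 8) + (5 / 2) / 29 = 2765 / 116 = 23.84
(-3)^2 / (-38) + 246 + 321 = 21537 / 38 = 566.76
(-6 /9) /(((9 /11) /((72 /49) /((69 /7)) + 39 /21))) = -1.63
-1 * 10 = -10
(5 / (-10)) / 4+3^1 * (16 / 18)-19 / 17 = 581 / 408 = 1.42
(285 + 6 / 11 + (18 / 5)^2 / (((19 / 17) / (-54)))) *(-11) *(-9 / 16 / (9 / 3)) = -5339331 / 7600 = -702.54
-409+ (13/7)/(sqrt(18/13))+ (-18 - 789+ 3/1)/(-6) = -275+ 13*sqrt(26)/42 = -273.42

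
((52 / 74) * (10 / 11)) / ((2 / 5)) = 650 / 407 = 1.60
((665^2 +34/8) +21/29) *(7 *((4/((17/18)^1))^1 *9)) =58172699718/493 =117997362.51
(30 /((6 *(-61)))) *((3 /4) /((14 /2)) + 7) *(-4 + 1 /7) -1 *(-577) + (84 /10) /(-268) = 2319909257 /4005260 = 579.22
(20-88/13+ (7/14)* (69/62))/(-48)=-22225/77376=-0.29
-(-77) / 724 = 77 / 724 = 0.11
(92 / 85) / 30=46 / 1275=0.04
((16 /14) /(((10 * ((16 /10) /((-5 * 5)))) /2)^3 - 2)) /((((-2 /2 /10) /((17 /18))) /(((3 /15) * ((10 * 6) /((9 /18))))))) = 42500000 /333501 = 127.44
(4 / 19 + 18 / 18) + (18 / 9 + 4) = 137 / 19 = 7.21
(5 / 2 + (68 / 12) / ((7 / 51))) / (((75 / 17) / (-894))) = -1552729 / 175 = -8872.74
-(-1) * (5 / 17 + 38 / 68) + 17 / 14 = 246 / 119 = 2.07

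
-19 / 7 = -2.71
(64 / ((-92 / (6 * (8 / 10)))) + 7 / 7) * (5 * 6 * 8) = -12912 / 23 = -561.39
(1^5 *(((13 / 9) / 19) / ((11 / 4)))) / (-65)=-4 / 9405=-0.00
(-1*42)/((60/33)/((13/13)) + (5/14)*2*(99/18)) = -2156/295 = -7.31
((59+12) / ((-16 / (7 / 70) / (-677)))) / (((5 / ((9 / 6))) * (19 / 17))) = 80.64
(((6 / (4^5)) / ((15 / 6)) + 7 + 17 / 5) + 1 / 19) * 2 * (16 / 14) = 50853 / 2128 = 23.90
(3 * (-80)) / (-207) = 80 / 69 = 1.16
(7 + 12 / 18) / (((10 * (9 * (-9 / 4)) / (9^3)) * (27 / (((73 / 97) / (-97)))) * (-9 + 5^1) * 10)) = -1679 / 8468100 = -0.00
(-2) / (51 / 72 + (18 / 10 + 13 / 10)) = -0.53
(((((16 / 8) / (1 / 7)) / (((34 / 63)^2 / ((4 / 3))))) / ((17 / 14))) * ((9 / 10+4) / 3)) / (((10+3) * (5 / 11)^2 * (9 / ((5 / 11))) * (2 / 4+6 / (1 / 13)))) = 5176556 / 250685825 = 0.02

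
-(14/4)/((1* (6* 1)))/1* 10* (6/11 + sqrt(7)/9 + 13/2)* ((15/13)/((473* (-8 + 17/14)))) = 245* sqrt(7)/1051479 + 37975/2570282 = 0.02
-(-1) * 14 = 14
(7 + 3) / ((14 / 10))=50 / 7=7.14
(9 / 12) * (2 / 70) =0.02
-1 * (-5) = 5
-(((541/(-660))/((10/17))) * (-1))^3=-2.71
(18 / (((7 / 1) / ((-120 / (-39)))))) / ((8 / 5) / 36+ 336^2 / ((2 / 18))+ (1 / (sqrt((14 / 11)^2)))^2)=907200 / 116501974121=0.00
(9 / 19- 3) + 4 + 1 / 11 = 327 / 209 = 1.56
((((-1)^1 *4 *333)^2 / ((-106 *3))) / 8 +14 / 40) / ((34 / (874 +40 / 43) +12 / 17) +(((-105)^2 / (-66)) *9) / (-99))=-28590738693803 / 653411402590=-43.76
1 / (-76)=-1 / 76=-0.01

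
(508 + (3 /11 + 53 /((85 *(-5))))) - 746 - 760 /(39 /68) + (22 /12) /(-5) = -570074429 /364650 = -1563.35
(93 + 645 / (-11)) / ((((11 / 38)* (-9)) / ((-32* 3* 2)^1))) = 306432 / 121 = 2532.50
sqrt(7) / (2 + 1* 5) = sqrt(7) / 7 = 0.38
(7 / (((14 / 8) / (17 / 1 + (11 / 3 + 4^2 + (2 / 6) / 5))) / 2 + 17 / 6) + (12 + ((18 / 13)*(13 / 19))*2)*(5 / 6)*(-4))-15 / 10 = -65134127 / 1435754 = -45.37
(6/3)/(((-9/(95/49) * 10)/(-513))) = 1083/49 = 22.10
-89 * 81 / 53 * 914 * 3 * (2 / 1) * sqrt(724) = -79068312 * sqrt(181) / 53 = -20070855.54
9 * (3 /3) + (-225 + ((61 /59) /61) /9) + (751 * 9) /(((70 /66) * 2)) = 110409307 /37170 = 2970.39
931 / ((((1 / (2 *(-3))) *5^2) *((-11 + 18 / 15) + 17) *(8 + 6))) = -133 / 60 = -2.22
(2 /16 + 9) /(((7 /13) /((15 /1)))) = 14235 /56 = 254.20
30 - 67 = -37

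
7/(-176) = -7/176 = -0.04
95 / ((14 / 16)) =108.57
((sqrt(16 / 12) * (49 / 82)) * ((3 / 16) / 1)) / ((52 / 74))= 1813 * sqrt(3) / 17056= 0.18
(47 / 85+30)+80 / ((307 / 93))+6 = 60.79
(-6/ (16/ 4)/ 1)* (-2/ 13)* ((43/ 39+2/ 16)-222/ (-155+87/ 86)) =11028773/ 17904536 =0.62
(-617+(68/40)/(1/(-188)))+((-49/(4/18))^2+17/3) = 2861359/60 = 47689.32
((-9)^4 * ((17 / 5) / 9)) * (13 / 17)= 9477 / 5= 1895.40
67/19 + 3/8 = 593/152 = 3.90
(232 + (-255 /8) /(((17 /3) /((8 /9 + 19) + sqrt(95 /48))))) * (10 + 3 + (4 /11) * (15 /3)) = 1662.77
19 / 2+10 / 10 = 21 / 2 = 10.50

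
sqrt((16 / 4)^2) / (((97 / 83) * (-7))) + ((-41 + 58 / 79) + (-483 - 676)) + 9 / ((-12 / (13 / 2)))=-516940367 / 429128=-1204.63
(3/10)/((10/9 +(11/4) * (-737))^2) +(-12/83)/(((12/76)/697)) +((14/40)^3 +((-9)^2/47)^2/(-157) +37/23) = -17929831276606589269079201/28165686270554406344000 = -636.58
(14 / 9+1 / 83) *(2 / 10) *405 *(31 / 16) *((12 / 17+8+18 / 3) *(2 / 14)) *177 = 7228436625 / 79016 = 91480.67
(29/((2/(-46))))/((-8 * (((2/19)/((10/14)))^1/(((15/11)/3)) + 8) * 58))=10925/63264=0.17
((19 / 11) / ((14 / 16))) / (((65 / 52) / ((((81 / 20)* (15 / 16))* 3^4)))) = 373977 / 770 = 485.68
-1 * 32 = -32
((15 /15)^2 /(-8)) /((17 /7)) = -7 /136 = -0.05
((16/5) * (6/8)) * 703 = 8436/5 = 1687.20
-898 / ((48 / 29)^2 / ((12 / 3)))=-377609 / 288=-1311.14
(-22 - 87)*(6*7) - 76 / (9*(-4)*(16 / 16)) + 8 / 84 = -288275 / 63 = -4575.79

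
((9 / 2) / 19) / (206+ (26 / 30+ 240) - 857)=-135 / 233776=-0.00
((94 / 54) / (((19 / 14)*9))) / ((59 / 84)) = 18424 / 90801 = 0.20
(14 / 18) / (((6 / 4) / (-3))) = -14 / 9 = -1.56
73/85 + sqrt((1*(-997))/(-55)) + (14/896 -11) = -55083/5440 + sqrt(54835)/55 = -5.87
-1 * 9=-9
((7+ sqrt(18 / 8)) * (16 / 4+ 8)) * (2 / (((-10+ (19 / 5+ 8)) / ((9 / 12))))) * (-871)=-74035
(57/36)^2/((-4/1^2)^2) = 361/2304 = 0.16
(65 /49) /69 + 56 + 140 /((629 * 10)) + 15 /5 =125560510 /2126649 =59.04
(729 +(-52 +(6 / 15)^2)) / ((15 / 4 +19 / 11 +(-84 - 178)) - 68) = -744876 / 356975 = -2.09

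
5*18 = 90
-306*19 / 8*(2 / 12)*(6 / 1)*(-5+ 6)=-2907 / 4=-726.75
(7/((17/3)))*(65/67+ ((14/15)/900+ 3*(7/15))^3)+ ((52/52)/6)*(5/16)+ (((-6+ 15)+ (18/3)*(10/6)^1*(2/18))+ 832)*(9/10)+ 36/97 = 34563987793512215821/45304935187500000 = 762.92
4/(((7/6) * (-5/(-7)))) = 24/5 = 4.80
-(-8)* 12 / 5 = 96 / 5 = 19.20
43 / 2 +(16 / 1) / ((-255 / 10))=2129 / 102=20.87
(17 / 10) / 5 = 17 / 50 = 0.34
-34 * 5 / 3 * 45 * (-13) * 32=1060800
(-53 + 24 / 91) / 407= -4799 / 37037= -0.13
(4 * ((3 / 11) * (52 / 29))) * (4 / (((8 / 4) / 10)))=12480 / 319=39.12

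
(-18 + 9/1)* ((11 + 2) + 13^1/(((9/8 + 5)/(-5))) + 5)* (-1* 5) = 16290/49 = 332.45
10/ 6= 1.67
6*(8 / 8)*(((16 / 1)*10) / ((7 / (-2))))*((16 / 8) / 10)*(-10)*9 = 34560 / 7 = 4937.14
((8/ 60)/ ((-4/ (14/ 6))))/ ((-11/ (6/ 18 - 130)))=-2723/ 2970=-0.92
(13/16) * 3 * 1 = 39/16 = 2.44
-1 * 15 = -15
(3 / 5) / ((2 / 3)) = 9 / 10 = 0.90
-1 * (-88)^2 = -7744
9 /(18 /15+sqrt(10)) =-135 /107+225 * sqrt(10) /214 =2.06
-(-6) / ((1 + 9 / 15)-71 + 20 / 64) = -0.09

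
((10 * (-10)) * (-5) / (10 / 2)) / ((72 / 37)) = 925 / 18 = 51.39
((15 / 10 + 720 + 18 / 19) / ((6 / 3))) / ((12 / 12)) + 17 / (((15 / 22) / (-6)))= 80417 / 380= 211.62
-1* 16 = -16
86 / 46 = 43 / 23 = 1.87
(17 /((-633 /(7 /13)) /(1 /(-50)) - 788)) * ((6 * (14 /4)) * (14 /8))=0.01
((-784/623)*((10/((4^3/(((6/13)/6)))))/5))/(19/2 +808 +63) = -7/2037477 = -0.00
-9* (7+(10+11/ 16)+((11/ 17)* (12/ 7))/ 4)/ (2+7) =-34205/ 1904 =-17.96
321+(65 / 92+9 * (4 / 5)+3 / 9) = 454351 / 1380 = 329.24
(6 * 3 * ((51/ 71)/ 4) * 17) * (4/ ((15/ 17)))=88434/ 355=249.11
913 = 913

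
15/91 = 0.16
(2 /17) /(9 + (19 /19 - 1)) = 2 /153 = 0.01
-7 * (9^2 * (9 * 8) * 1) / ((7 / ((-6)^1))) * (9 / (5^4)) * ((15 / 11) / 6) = 157464 / 1375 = 114.52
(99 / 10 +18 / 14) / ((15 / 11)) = 8.20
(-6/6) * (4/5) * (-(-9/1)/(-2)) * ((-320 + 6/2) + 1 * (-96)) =-7434/5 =-1486.80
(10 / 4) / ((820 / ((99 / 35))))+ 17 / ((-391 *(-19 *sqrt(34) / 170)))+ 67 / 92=5 *sqrt(34) / 437+ 194567 / 264040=0.80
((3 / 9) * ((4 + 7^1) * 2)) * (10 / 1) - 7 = 199 / 3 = 66.33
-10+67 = 57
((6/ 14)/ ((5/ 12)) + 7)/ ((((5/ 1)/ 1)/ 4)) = 1124/ 175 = 6.42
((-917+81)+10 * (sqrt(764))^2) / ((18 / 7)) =2646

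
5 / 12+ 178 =178.42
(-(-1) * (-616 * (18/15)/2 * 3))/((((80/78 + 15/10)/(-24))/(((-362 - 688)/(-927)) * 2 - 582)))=-619720028928/101455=-6108324.17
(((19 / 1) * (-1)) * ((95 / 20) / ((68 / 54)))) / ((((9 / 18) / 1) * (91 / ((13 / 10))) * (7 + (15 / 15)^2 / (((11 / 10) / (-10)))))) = 107217 / 109480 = 0.98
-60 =-60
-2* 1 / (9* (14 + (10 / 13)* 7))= -0.01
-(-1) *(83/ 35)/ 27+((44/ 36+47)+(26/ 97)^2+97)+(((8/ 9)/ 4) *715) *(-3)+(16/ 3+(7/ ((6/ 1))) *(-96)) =-3894047368/ 8891505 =-437.95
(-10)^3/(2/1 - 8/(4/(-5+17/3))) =-1500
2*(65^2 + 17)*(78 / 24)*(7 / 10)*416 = 40146288 / 5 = 8029257.60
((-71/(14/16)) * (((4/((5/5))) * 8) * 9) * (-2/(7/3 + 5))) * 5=31867.01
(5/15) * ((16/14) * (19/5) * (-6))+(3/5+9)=32/35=0.91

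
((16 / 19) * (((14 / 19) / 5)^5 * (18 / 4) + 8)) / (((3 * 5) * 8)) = 123809790416 / 2205275671875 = 0.06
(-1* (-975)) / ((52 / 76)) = 1425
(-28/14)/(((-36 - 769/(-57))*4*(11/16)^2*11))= 7296/1707673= 0.00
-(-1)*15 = 15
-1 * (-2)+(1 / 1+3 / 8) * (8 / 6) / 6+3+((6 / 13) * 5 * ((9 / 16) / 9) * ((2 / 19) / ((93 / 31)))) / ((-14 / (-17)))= 661243 / 124488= 5.31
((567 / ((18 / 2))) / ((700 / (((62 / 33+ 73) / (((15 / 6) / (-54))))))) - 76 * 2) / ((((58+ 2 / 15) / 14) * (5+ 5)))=-8592171 / 1199000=-7.17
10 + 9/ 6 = 23/ 2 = 11.50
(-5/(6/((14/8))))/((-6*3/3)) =35/144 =0.24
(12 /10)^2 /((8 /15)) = 2.70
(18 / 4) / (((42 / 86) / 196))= 1806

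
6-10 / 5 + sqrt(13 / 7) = 5.36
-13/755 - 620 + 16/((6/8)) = -1356019/2265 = -598.68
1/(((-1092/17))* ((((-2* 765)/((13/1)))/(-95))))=-19/1512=-0.01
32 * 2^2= 128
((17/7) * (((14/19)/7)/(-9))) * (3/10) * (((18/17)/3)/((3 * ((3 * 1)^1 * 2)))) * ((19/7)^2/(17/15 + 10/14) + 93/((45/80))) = -689813/24382890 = -0.03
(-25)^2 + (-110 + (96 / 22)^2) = 534.04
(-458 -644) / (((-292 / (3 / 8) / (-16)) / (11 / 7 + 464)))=-10542.32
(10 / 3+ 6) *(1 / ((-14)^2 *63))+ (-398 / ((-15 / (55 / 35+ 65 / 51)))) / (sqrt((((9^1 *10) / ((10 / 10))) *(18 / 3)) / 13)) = 1 / 1323+ 202184 *sqrt(195) / 240975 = 11.72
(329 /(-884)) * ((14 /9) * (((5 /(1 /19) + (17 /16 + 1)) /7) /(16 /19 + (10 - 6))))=-9707803 /5855616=-1.66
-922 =-922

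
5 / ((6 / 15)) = 12.50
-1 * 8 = -8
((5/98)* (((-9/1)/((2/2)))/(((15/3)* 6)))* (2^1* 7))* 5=-15/14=-1.07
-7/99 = -0.07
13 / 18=0.72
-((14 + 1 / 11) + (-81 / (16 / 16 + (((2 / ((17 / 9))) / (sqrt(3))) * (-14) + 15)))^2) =-151062641273 / 1917801776 - 676918053 * sqrt(3) / 21793202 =-132.57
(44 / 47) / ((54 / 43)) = 946 / 1269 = 0.75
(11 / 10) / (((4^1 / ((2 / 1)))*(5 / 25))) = 11 / 4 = 2.75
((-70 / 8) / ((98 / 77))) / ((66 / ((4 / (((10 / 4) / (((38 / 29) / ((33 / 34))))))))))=-646 / 2871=-0.23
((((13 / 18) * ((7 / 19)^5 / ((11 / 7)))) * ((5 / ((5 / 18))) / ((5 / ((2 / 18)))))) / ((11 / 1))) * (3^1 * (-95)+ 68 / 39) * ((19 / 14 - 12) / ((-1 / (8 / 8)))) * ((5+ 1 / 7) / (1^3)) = -7904106406 / 4494119685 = -1.76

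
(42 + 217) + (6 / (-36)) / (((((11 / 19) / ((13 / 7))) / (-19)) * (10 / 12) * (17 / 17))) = 104408 / 385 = 271.19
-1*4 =-4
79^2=6241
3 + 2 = 5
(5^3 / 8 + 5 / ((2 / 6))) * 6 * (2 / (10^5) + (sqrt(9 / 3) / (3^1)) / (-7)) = 147 / 40000 - 35 * sqrt(3) / 4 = -15.15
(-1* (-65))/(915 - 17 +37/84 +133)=0.06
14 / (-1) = -14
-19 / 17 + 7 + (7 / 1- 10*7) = -971 / 17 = -57.12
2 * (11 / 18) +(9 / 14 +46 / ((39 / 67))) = 80.89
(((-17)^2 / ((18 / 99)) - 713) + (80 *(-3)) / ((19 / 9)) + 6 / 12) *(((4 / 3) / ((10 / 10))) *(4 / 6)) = 116024 / 171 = 678.50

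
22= 22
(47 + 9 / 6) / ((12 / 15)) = 485 / 8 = 60.62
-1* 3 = -3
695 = 695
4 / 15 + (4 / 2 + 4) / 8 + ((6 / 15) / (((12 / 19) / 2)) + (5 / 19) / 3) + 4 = 2421 / 380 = 6.37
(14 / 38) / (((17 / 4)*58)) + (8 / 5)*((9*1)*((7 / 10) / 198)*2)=266126 / 2575925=0.10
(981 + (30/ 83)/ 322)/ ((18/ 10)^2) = 109242650/ 360801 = 302.78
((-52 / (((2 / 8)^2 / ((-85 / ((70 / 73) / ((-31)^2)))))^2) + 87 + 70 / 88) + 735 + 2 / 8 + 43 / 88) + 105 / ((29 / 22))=-12079649302719282245 / 125048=-96600099983360.65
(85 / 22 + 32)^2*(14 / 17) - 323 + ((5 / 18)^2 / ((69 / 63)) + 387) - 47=5499420545 / 5109588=1076.29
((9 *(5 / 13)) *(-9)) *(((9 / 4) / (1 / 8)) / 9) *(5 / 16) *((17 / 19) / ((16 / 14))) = -240975 / 15808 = -15.24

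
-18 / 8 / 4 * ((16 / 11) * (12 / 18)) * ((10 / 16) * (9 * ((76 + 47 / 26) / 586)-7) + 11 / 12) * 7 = 6940381 / 670384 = 10.35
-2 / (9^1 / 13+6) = -26 / 87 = -0.30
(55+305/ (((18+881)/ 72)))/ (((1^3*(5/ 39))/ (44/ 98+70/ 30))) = 75932077/ 44051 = 1723.73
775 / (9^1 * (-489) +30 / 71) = -55025 / 312441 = -0.18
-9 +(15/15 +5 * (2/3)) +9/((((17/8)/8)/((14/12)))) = 1778/51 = 34.86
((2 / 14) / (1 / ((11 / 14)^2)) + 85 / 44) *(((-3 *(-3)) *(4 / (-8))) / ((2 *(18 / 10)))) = -76215 / 30184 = -2.53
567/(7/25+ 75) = 7.53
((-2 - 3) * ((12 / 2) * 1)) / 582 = -5 / 97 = -0.05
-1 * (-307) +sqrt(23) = 311.80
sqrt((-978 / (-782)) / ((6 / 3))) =sqrt(382398) / 782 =0.79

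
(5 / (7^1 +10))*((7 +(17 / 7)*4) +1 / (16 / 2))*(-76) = -376.41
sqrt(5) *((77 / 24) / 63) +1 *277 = 11 *sqrt(5) / 216 +277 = 277.11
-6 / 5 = -1.20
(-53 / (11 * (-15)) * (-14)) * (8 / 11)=-3.27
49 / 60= 0.82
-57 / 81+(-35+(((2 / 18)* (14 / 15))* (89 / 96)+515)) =3106463 / 6480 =479.39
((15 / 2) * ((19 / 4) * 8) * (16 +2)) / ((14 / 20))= 51300 / 7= 7328.57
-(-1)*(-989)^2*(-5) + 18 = -4890587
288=288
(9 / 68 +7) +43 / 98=25227 / 3332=7.57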